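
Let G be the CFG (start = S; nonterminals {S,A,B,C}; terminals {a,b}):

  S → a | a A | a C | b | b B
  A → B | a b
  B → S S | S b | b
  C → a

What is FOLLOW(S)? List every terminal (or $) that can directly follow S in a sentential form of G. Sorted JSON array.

Compute FIRST by fixpoint:
iter 1:
  A via A→a b: +{a}
  B via B→b: +{b}
  C via C→a: +{a}
  S via S→a: +{a}
  S via S→b: +{b}
  S: {a,b}  A: {a}  B: {b}  C: {a}
iter 2:
  A via A→B: +{b}
  B via B→S S: +{a}
  S: {a,b}  A: {a,b}  B: {a,b}  C: {a}
iter 3: done
  S: {a,b}  A: {a,b}  B: {a,b}  C: {a}

Compute FOLLOW by fixpoint:
FOLLOW(S) := {$}
pass 1:
  B→S S: FOLLOW(S) ⊇ FIRST(S) = {a,b}; new: +{a,b}
  S→a A: FOLLOW(A) ⊇ FOLLOW(S) ⊇ {$,a,b}; new: +{$,a,b}
  S→a C: FOLLOW(C) ⊇ FOLLOW(S) ⊇ {$,a,b}; new: +{$,a,b}
  S→b B: FOLLOW(B) ⊇ FOLLOW(S) ⊇ {$,a,b}; new: +{$,a,b}
  FOLLOW(S)={$,a,b}  FOLLOW(A)={$,a,b}  FOLLOW(B)={$,a,b}  FOLLOW(C)={$,a,b}
pass 2: (stable)
  FOLLOW(S)={$,a,b}  FOLLOW(A)={$,a,b}  FOLLOW(B)={$,a,b}  FOLLOW(C)={$,a,b}

FOLLOW(S) = ["$", "a", "b"]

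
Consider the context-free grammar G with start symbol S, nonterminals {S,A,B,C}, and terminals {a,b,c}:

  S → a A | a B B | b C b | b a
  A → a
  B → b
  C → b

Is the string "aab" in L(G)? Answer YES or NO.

Convert to CNF:
  S -> T0 A | T0 X2 | T1 T0 | T1 X3
  A -> a
  B -> b
  C -> b
  T0 -> a
  T1 -> b
  X2 -> B B
  X3 -> C T1

Fill CYK table bottom-up:
  cell(0,0) a: {A,T0}  orig:{A}
  cell(1,1) a: {A,T0}  orig:{A}
  cell(2,2) b: {B,C,T1}  orig:{B,C}
  cell(0,1) aa: {S}
  cell(1,2) ab: ∅
  cell(0,2) aab: ∅

S ∉ T[0,2] ⇒ NO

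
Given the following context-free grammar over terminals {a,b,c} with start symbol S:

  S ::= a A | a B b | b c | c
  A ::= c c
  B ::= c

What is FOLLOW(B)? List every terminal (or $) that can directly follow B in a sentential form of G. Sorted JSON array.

Compute FIRST by fixpoint:
[1]
  A via A→c c: +{c}
  B via B→c: +{c}
  S via S→a A: +{a}
  S via S→b c: +{b}
  S via S→c: +{c}
  FIRST(S)={a,b,c}  FIRST(A)={c}  FIRST(B)={c}
[2] done
  FIRST(S)={a,b,c}  FIRST(A)={c}  FIRST(B)={c}

Compute FOLLOW by fixpoint:
seed FOLLOW(S) with $
[1]
  S→a A: FOLLOW(A) ⊇ FOLLOW(S) ⊇ {$}; new: +{$}
  S→a B b: FOLLOW(B) ⊇ FIRST(b) = {b}; new: +{b}
  FOLLOW(S)={$}  FOLLOW(A)={$}  FOLLOW(B)={b}
[2] done
  FOLLOW(S)={$}  FOLLOW(A)={$}  FOLLOW(B)={b}

FOLLOW(B) = ["b"]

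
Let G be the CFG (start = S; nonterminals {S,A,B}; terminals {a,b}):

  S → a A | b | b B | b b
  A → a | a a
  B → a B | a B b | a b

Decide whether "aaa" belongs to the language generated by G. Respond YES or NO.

CNF form of G:
  S -> T0 A | T1 B | T1 T1 | b
  A -> T0 T0 | a
  B -> T0 B | T0 T1 | T0 X2
  T0 -> a
  T1 -> b
  X2 -> B T1

CYK fill:
  [0..0]={A,T0}  "a"  orig:{A}
  [1..1]={A,T0}  "a"  orig:{A}
  [2..2]={A,T0}  "a"  orig:{A}
  [0..1]={A,S}  "aa"
  [1..2]={A,S}  "aa"
  [0..2]={S}  "aaa"

S ∈ T[0,2] ⇒ YES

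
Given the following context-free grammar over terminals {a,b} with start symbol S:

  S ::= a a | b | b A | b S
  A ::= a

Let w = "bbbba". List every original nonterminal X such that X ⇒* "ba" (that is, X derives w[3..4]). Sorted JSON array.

Convert to CNF:
  S -> T0 T0 | T1 A | T1 S | b
  A -> a
  T0 -> a
  T1 -> b

Fill CYK table bottom-up (cells [i..j] with 3 ≤ i ≤ j ≤ 4 only):
  cell(3,3) b: {S,T1}  orig:{S}
  cell(4,4) a: {A,T0}  orig:{A}
  cell(3,4) ba: {S}

Original NTs in T[3,4] deriving "ba": ["S"]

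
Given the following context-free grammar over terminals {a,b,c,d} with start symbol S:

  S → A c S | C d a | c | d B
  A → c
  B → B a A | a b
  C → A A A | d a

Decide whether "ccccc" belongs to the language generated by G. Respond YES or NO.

CNF form of G:
  S -> A X6 | C X7 | T2 B | c
  A -> c
  B -> B X4 | T0 T1
  C -> A X5 | T2 T0
  T0 -> a
  T1 -> b
  T2 -> d
  T3 -> c
  X4 -> T0 A
  X5 -> A A
  X6 -> T3 S
  X7 -> T2 T0

Fill CYK table bottom-up:
  cell(0,0) c: {A,S,T3}  orig:{A,S}
  cell(1,1) c: {A,S,T3}  orig:{A,S}
  cell(2,2) c: {A,S,T3}  orig:{A,S}
  cell(3,3) c: {A,S,T3}  orig:{A,S}
  cell(4,4) c: {A,S,T3}  orig:{A,S}
  cell(0,1) cc: {X5,X6}  orig:{}
  cell(1,2) cc: {X5,X6}  orig:{}
  cell(2,3) cc: {X5,X6}  orig:{}
  cell(3,4) cc: {X5,X6}  orig:{}
  cell(0,2) ccc: {C,S}
  cell(1,3) ccc: {C,S}
  cell(2,4) ccc: {C,S}
  cell(0,3) cccc: {X6}  orig:{}
  cell(1,4) cccc: {X6}  orig:{}
  cell(0,4) ccccc: {S}

S ∈ T[0,4] ⇒ YES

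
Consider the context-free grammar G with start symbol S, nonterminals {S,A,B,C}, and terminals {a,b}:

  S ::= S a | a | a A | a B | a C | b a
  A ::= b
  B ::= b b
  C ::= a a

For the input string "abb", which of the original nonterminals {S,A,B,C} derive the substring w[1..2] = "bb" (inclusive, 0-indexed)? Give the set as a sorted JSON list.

CNF form of G:
  S -> S T1 | T0 T1 | T1 A | T1 B | T1 C | a
  A -> b
  B -> T0 T0
  C -> T1 T1
  T0 -> b
  T1 -> a

CYK fill (cells [i..j] with 1 ≤ i ≤ j ≤ 2 only):
  T[1,1] 'b' = {A,T0}  orig:{A}
  T[2,2] 'b' = {A,T0}  orig:{A}
  T[1,2] 'bb' = {B}

Original NTs in T[1,2] deriving "bb": ["B"]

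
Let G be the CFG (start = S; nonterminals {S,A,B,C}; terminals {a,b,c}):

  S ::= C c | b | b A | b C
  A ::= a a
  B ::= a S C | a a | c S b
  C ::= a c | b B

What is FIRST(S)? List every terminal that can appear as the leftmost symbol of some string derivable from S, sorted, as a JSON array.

FIRST iteration:
iter 1:
  A via A→a a: +{a}
  B via B→a S C: +{a}
  B via B→c S b: +{c}
  C via C→a c: +{a}
  C via C→b B: +{b}
  S via S→C c: +{a,b}
  S: {a,b}  A: {a}  B: {a,c}  C: {a,b}
iter 2: (stable)
  S: {a,b}  A: {a}  B: {a,c}  C: {a,b}

FIRST(S) = ["a", "b"]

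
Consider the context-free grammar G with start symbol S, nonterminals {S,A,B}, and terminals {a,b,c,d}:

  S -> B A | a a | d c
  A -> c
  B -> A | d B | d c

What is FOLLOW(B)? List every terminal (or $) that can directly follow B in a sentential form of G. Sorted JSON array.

FIRST sets, iterate to fixpoint:
[1]
  A via A→c: +{c}
  B via B→A: +{c}
  B via B→d B: +{d}
  S via S→B A: +{c,d}
  S via S→a a: +{a}
  S: {a,c,d}  A: {c}  B: {c,d}
[2] done
  S: {a,c,d}  A: {c}  B: {c,d}

FOLLOW sets:
FOLLOW(S) := {$}
round 1:
  S→B A: FOLLOW(B) ⊇ FIRST(A) = {c}; new: +{c}
  S→B A: FOLLOW(A) ⊇ FOLLOW(S) ⊇ {$}; new: +{$}
  FOLLOW(S)={$}  FOLLOW(A)={$}  FOLLOW(B)={c}
round 2:
  B→A: FOLLOW(A) ⊇ FOLLOW(B) ⊇ {c}; new: +{c}
  FOLLOW(S)={$}  FOLLOW(A)={$,c}  FOLLOW(B)={c}
round 3: done
  FOLLOW(S)={$}  FOLLOW(A)={$,c}  FOLLOW(B)={c}

FOLLOW(B) = ["c"]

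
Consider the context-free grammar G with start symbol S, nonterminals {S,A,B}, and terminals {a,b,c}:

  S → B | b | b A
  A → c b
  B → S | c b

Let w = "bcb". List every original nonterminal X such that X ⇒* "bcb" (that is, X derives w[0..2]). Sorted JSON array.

CNF form of G:
  S -> T0 T1 | T1 A | b
  A -> T0 T1
  B -> T0 T1 | T1 A | b
  T0 -> c
  T1 -> b

CYK table (by increasing span), restricted to cells inside w[0..2]:
  [0..0]={B,S,T1}  "b"  orig:{B,S}
  [1..1]={T0}  "c"  orig:{}
  [2..2]={B,S,T1}  "b"  orig:{B,S}
  [0..1]=∅  "bc"
  [1..2]={A,B,S}  "cb"
  [0..2]={B,S}  "bcb"

Original NTs in T[0,2] deriving "bcb": ["B", "S"]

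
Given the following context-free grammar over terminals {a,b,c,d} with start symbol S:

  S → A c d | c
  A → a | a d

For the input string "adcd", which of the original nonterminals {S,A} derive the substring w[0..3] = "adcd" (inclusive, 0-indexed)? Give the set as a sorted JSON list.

Convert to CNF:
  S -> A X3 | c
  A -> T0 T1 | a
  T0 -> a
  T1 -> d
  T2 -> c
  X3 -> T2 T1

CYK table (by increasing span) (cells [i..j] with 0 ≤ i ≤ j ≤ 3 only):
  T[0,0] 'a' = {A,T0}  orig:{A}
  T[1,1] 'd' = {T1}  orig:{}
  T[2,2] 'c' = {S,T2}  orig:{S}
  T[3,3] 'd' = {T1}  orig:{}
  T[0,1] 'ad' = {A}
  T[1,2] 'dc' = ∅
  T[2,3] 'cd' = {X3}  orig:{}
  T[0,2] 'adc' = ∅
  T[1,3] 'dcd' = ∅
  T[0,3] 'adcd' = {S}

Original NTs in T[0,3] deriving "adcd": ["S"]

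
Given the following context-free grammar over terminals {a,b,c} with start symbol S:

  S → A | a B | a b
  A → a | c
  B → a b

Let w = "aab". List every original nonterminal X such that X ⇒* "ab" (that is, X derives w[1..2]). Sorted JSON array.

CNF form of G:
  S -> T0 B | T0 T1 | a | c
  A -> a | c
  B -> T0 T1
  T0 -> a
  T1 -> b

CYK table (by increasing span) — only the sub-triangle for w[1..2]:
  T[1,1] 'a' = {A,S,T0}  orig:{A,S}
  T[2,2] 'b' = {T1}  orig:{}
  T[1,2] 'ab' = {B,S}

Original NTs in T[1,2] deriving "ab": ["B", "S"]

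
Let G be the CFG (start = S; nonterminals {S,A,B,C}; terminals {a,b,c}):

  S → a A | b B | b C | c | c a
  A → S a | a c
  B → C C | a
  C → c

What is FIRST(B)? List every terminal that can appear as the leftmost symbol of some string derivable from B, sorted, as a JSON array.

FIRST sets, iterate to fixpoint:
iter 1:
  A via A→a c: +{a}
  B via B→a: +{a}
  C via C→c: +{c}
  S via S→a A: +{a}
  S via S→b B: +{b}
  S via S→c: +{c}
  FIRST[S]={a,b,c}  FIRST[A]={a}  FIRST[B]={a}  FIRST[C]={c}
iter 2:
  A via A→S a: +{b,c}
  B via B→C C: +{c}
  FIRST[S]={a,b,c}  FIRST[A]={a,b,c}  FIRST[B]={a,c}  FIRST[C]={c}
iter 3: — fixpoint
  FIRST[S]={a,b,c}  FIRST[A]={a,b,c}  FIRST[B]={a,c}  FIRST[C]={c}

FIRST(B) = ["a", "c"]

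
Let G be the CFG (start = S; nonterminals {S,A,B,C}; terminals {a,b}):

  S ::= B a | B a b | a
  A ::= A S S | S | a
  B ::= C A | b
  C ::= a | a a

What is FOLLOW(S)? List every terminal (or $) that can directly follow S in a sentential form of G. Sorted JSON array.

FIRST iteration:
iter 1:
  A via A→a: +{a}
  B via B→b: +{b}
  C via C→a: +{a}
  S via S→B a: +{b}
  S via S→a: +{a}
  FIRST(S)={a,b}  FIRST(A)={a}  FIRST(B)={b}  FIRST(C)={a}
iter 2:
  A via A→S: +{b}
  B via B→C A: +{a}
  FIRST(S)={a,b}  FIRST(A)={a,b}  FIRST(B)={a,b}  FIRST(C)={a}
iter 3: done
  FIRST(S)={a,b}  FIRST(A)={a,b}  FIRST(B)={a,b}  FIRST(C)={a}

FOLLOW sets:
FOLLOW(S) := {$}
pass 1:
  A→A S S: FOLLOW(A) ⊇ FIRST(S) = {a,b}; new: +{a,b}
  A→A S S: FOLLOW(S) ⊇ FIRST(S) = {a,b}; new: +{a,b}
  B→C A: FOLLOW(C) ⊇ FIRST(A) = {a,b}; new: +{a,b}
  S→B a: FOLLOW(B) ⊇ FIRST(a) = {a}; new: +{a}
  FOLLOW[S]={$,a,b}  FOLLOW[A]={a,b}  FOLLOW[B]={a}  FOLLOW[C]={a,b}
pass 2: (no change)
  FOLLOW[S]={$,a,b}  FOLLOW[A]={a,b}  FOLLOW[B]={a}  FOLLOW[C]={a,b}

FOLLOW(S) = ["$", "a", "b"]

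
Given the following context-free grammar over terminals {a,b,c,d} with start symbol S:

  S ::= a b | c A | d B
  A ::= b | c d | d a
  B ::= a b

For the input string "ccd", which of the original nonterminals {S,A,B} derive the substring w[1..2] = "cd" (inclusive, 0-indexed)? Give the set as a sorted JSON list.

CNF form of G:
  S -> T0 A | T1 B | T2 T3
  A -> T0 T1 | T1 T2 | b
  B -> T2 T3
  T0 -> c
  T1 -> d
  T2 -> a
  T3 -> b

CYK fill, restricted to cells inside w[1..2]:
  [1..1]={T0}  "c"  orig:{}
  [2..2]={T1}  "d"  orig:{}
  [1..2]={A}  "cd"

Original NTs in T[1,2] deriving "cd": ["A"]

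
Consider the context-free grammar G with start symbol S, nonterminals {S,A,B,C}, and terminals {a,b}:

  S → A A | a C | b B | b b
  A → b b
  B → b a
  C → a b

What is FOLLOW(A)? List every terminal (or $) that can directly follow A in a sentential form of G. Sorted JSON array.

FIRST sets, iterate to fixpoint:
iter 1:
  A via A→b b: +{b}
  B via B→b a: +{b}
  C via C→a b: +{a}
  S via S→A A: +{b}
  S via S→a C: +{a}
  FIRST(S)={a,b}  FIRST(A)={b}  FIRST(B)={b}  FIRST(C)={a}
iter 2: (no change)
  FIRST(S)={a,b}  FIRST(A)={b}  FIRST(B)={b}  FIRST(C)={a}

FOLLOW iteration:
FOLLOW(S) := {$}
[1]
  S→A A: FOLLOW(A) ⊇ FIRST(A) = {b}; new: +{b}
  S→A A: FOLLOW(A) ⊇ FOLLOW(S) ⊇ {$}; new: +{$}
  S→a C: FOLLOW(C) ⊇ FOLLOW(S) ⊇ {$}; new: +{$}
  S→b B: FOLLOW(B) ⊇ FOLLOW(S) ⊇ {$}; new: +{$}
  FOLLOW(S)={$}  FOLLOW(A)={$,b}  FOLLOW(B)={$}  FOLLOW(C)={$}
[2] (no change)
  FOLLOW(S)={$}  FOLLOW(A)={$,b}  FOLLOW(B)={$}  FOLLOW(C)={$}

FOLLOW(A) = ["$", "b"]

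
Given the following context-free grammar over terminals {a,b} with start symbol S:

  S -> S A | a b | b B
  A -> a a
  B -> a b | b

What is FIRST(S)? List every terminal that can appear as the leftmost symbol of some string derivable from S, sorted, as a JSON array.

FIRST sets, iterate to fixpoint:
[1]
  A via A→a a: +{a}
  B via B→a b: +{a}
  B via B→b: +{b}
  S via S→a b: +{a}
  S via S→b B: +{b}
  FIRST[S]={a,b}  FIRST[A]={a}  FIRST[B]={a,b}
[2] (stable)
  FIRST[S]={a,b}  FIRST[A]={a}  FIRST[B]={a,b}

FIRST(S) = ["a", "b"]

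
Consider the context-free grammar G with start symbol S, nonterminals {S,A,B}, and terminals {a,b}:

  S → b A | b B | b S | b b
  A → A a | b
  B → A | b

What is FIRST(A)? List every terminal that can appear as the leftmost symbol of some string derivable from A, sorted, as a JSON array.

FIRST iteration:
iter 1:
  A via A→b: +{b}
  B via B→A: +{b}
  S via S→b A: +{b}
  FIRST(S)={b}  FIRST(A)={b}  FIRST(B)={b}
iter 2: (no change)
  FIRST(S)={b}  FIRST(A)={b}  FIRST(B)={b}

FIRST(A) = ["b"]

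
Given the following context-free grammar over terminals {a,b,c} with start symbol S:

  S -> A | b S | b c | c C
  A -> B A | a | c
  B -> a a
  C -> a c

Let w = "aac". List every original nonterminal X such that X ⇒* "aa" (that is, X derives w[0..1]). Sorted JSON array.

Convert to CNF:
  S -> B A | T1 C | T2 S | T2 T1 | a | c
  A -> B A | a | c
  B -> T0 T0
  C -> T0 T1
  T0 -> a
  T1 -> c
  T2 -> b

CYK fill — only the sub-triangle for w[0..1]:
  T[0,0] 'a' = {A,S,T0}  orig:{A,S}
  T[1,1] 'a' = {A,S,T0}  orig:{A,S}
  T[0,1] 'aa' = {B}

Original NTs in T[0,1] deriving "aa": ["B"]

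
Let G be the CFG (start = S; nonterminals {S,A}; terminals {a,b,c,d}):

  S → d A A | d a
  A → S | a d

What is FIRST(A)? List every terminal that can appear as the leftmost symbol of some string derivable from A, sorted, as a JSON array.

FIRST sets, iterate to fixpoint:
iter 1:
  A via A→a d: +{a}
  S via S→d A A: +{d}
  FIRST[S]={d}  FIRST[A]={a}
iter 2:
  A via A→S: +{d}
  FIRST[S]={d}  FIRST[A]={a,d}
iter 3: (no change)
  FIRST[S]={d}  FIRST[A]={a,d}

FIRST(A) = ["a", "d"]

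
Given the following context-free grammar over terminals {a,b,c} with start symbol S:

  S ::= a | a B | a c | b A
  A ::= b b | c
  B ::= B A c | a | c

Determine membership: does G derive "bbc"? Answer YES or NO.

CNF form of G:
  S -> T0 A | T2 B | T2 T1 | a
  A -> T0 T0 | c
  B -> B X3 | a | c
  T0 -> b
  T1 -> c
  T2 -> a
  X3 -> A T1

CYK fill:
  T[0,0] 'b' = {T0}  orig:{}
  T[1,1] 'b' = {T0}  orig:{}
  T[2,2] 'c' = {A,B,T1}  orig:{A,B}
  T[0,1] 'bb' = {A}
  T[1,2] 'bc' = {S}
  T[0,2] 'bbc' = {X3}  orig:{}

S ∉ T[0,2] ⇒ NO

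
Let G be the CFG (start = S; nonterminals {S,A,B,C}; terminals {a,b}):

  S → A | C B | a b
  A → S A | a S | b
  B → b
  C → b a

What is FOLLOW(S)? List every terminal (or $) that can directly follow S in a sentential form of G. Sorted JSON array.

FIRST iteration:
[1]
  A via A→a S: +{a}
  A via A→b: +{b}
  B via B→b: +{b}
  C via C→b a: +{b}
  S via S→A: +{a,b}
  S: {a,b}  A: {a,b}  B: {b}  C: {b}
[2] (stable)
  S: {a,b}  A: {a,b}  B: {b}  C: {b}

FOLLOW sets:
initialize: $ ∈ FOLLOW(S)
iter 1:
  A→S A: FOLLOW(S) ⊇ FIRST(A) = {a,b}; new: +{a,b}
  S→A: FOLLOW(A) ⊇ FOLLOW(S) ⊇ {$,a,b}; new: +{$,a,b}
  S→C B: FOLLOW(C) ⊇ FIRST(B) = {b}; new: +{b}
  S→C B: FOLLOW(B) ⊇ FOLLOW(S) ⊇ {$,a,b}; new: +{$,a,b}
  FOLLOW(S)={$,a,b}  FOLLOW(A)={$,a,b}  FOLLOW(B)={$,a,b}  FOLLOW(C)={b}
iter 2: — fixpoint
  FOLLOW(S)={$,a,b}  FOLLOW(A)={$,a,b}  FOLLOW(B)={$,a,b}  FOLLOW(C)={b}

FOLLOW(S) = ["$", "a", "b"]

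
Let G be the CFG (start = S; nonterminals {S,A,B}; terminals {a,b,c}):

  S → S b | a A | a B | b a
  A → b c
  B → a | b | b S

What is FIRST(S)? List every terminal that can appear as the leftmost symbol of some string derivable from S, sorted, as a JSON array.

FIRST sets, iterate to fixpoint:
[1]
  A via A→b c: +{b}
  B via B→a: +{a}
  B via B→b: +{b}
  S via S→a A: +{a}
  S via S→b a: +{b}
  FIRST(S)={a,b}  FIRST(A)={b}  FIRST(B)={a,b}
[2] — fixpoint
  FIRST(S)={a,b}  FIRST(A)={b}  FIRST(B)={a,b}

FIRST(S) = ["a", "b"]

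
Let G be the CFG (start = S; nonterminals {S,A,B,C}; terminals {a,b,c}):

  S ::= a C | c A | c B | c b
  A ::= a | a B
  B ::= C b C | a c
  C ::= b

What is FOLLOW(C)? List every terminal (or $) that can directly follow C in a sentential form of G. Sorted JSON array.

Compute FIRST by fixpoint:
[1]
  A via A→a: +{a}
  B via B→a c: +{a}
  C via C→b: +{b}
  S via S→a C: +{a}
  S via S→c A: +{c}
  FIRST[S]={a,c}  FIRST[A]={a}  FIRST[B]={a}  FIRST[C]={b}
[2]
  B via B→C b C: +{b}
  FIRST[S]={a,c}  FIRST[A]={a}  FIRST[B]={a,b}  FIRST[C]={b}
[3] done
  FIRST[S]={a,c}  FIRST[A]={a}  FIRST[B]={a,b}  FIRST[C]={b}

Compute FOLLOW by fixpoint:
initialize: $ ∈ FOLLOW(S)
iter 1:
  B→C b C: FOLLOW(C) ⊇ FIRST(b) = {b}; new: +{b}
  S→a C: FOLLOW(C) ⊇ FOLLOW(S) ⊇ {$}; new: +{$}
  S→c A: FOLLOW(A) ⊇ FOLLOW(S) ⊇ {$}; new: +{$}
  S→c B: FOLLOW(B) ⊇ FOLLOW(S) ⊇ {$}; new: +{$}
  FOLLOW[S]={$}  FOLLOW[A]={$}  FOLLOW[B]={$}  FOLLOW[C]={$,b}
iter 2: (stable)
  FOLLOW[S]={$}  FOLLOW[A]={$}  FOLLOW[B]={$}  FOLLOW[C]={$,b}

FOLLOW(C) = ["$", "b"]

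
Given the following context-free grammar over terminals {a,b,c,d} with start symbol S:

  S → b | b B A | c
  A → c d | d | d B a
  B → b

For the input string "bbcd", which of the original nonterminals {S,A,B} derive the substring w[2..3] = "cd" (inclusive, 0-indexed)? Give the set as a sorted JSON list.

Convert to CNF:
  S -> T3 X5 | b | c
  A -> T0 T1 | T1 X4 | d
  B -> b
  T0 -> c
  T1 -> d
  T2 -> a
  T3 -> b
  X4 -> B T2
  X5 -> B A

CYK fill (cells [i..j] with 2 ≤ i ≤ j ≤ 3 only):
  cell(2,2) c: {S,T0}  orig:{S}
  cell(3,3) d: {A,T1}  orig:{A}
  cell(2,3) cd: {A}

Original NTs in T[2,3] deriving "cd": ["A"]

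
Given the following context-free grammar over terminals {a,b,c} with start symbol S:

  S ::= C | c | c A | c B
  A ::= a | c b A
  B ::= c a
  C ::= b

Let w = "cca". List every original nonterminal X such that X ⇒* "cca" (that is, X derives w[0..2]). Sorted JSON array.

Convert to CNF:
  S -> T0 A | T0 B | b | c
  A -> T0 X3 | a
  B -> T0 T2
  C -> b
  T0 -> c
  T1 -> b
  T2 -> a
  X3 -> T1 A

CYK table (by increasing span) (cells [i..j] with 0 ≤ i ≤ j ≤ 2 only):
  T[0,0] 'c' = {S,T0}  orig:{S}
  T[1,1] 'c' = {S,T0}  orig:{S}
  T[2,2] 'a' = {A,T2}  orig:{A}
  T[0,1] 'cc' = ∅
  T[1,2] 'ca' = {B,S}
  T[0,2] 'cca' = {S}

Original NTs in T[0,2] deriving "cca": ["S"]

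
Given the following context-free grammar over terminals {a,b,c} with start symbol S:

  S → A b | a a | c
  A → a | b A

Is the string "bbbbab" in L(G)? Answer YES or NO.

Convert to CNF:
  S -> A T0 | T1 T1 | c
  A -> T0 A | a
  T0 -> b
  T1 -> a

CYK table (by increasing span):
  [0..0]={T0}  "b"  orig:{}
  [1..1]={T0}  "b"  orig:{}
  [2..2]={T0}  "b"  orig:{}
  [3..3]={T0}  "b"  orig:{}
  [4..4]={A,T1}  "a"  orig:{A}
  [5..5]={T0}  "b"  orig:{}
  [0..1]=∅  "bb"
  [1..2]=∅  "bb"
  [2..3]=∅  "bb"
  [3..4]={A}  "ba"
  [4..5]={S}  "ab"
  [0..2]=∅  "bbb"
  [1..3]=∅  "bbb"
  [2..4]={A}  "bba"
  [3..5]={S}  "bab"
  [0..3]=∅  "bbbb"
  [1..4]={A}  "bbba"
  [2..5]={S}  "bbab"
  [0..4]={A}  "bbbba"
  [1..5]={S}  "bbbab"
  [0..5]={S}  "bbbbab"

S ∈ T[0,5] ⇒ YES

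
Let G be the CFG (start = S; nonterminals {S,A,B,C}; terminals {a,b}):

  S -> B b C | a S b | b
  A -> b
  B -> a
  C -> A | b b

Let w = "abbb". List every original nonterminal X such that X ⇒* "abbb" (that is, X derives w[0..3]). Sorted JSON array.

CNF form of G:
  S -> B X2 | T1 X3 | b
  A -> b
  B -> a
  C -> T0 T0 | b
  T0 -> b
  T1 -> a
  X2 -> T0 C
  X3 -> S T0

CYK fill, restricted to cells inside w[0..3]:
  T[0,0] 'a' = {B,T1}  orig:{B}
  T[1,1] 'b' = {A,C,S,T0}  orig:{A,C,S}
  T[2,2] 'b' = {A,C,S,T0}  orig:{A,C,S}
  T[3,3] 'b' = {A,C,S,T0}  orig:{A,C,S}
  T[0,1] 'ab' = ∅
  T[1,2] 'bb' = {C,X2,X3}  orig:{C}
  T[2,3] 'bb' = {C,X2,X3}  orig:{C}
  T[0,2] 'abb' = {S}
  T[1,3] 'bbb' = {X2}  orig:{}
  T[0,3] 'abbb' = {S,X3}  orig:{S}

Original NTs in T[0,3] deriving "abbb": ["S"]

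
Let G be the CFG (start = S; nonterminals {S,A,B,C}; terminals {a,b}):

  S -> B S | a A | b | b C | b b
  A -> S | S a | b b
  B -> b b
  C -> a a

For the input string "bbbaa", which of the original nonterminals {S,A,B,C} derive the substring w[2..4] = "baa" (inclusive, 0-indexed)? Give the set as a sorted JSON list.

CNF form of G:
  S -> B S | T0 A | T1 C | T1 T1 | b
  A -> B S | S T0 | T0 A | T1 C | T1 T1 | b
  B -> T1 T1
  C -> T0 T0
  T0 -> a
  T1 -> b

CYK table (by increasing span) (cells [i..j] with 2 ≤ i ≤ j ≤ 4 only):
  [2..2]={A,S,T1}  "b"  orig:{A,S}
  [3..3]={T0}  "a"  orig:{}
  [4..4]={T0}  "a"  orig:{}
  [2..3]={A}  "ba"
  [3..4]={C}  "aa"
  [2..4]={A,S}  "baa"

Original NTs in T[2,4] deriving "baa": ["A", "S"]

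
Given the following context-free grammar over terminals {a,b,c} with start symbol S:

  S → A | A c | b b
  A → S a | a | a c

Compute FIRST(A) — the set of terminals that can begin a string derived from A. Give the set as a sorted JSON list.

FIRST sets, iterate to fixpoint:
pass 1:
  A via A→a: +{a}
  S via S→A: +{a}
  S via S→b b: +{b}
  FIRST[S]={a,b}  FIRST[A]={a}
pass 2:
  A via A→S a: +{b}
  FIRST[S]={a,b}  FIRST[A]={a,b}
pass 3: — fixpoint
  FIRST[S]={a,b}  FIRST[A]={a,b}

FIRST(A) = ["a", "b"]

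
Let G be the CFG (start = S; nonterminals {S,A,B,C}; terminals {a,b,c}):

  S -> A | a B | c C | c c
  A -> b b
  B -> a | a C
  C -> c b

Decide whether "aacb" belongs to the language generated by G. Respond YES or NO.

CNF form of G:
  S -> T0 T0 | T1 B | T2 C | T2 T2
  A -> T0 T0
  B -> T1 C | a
  C -> T2 T0
  T0 -> b
  T1 -> a
  T2 -> c

CYK fill:
  T[0,0] 'a' = {B,T1}  orig:{B}
  T[1,1] 'a' = {B,T1}  orig:{B}
  T[2,2] 'c' = {T2}  orig:{}
  T[3,3] 'b' = {T0}  orig:{}
  T[0,1] 'aa' = {S}
  T[1,2] 'ac' = ∅
  T[2,3] 'cb' = {C}
  T[0,2] 'aac' = ∅
  T[1,3] 'acb' = {B}
  T[0,3] 'aacb' = {S}

S ∈ T[0,3] ⇒ YES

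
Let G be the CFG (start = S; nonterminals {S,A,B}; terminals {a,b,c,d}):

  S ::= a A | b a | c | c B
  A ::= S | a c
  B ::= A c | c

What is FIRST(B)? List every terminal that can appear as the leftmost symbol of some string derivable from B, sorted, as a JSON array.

FIRST sets, iterate to fixpoint:
pass 1:
  A via A→a c: +{a}
  B via B→A c: +{a}
  B via B→c: +{c}
  S via S→a A: +{a}
  S via S→b a: +{b}
  S via S→c: +{c}
  FIRST[S]={a,b,c}  FIRST[A]={a}  FIRST[B]={a,c}
pass 2:
  A via A→S: +{b,c}
  B via B→A c: +{b}
  FIRST[S]={a,b,c}  FIRST[A]={a,b,c}  FIRST[B]={a,b,c}
pass 3: — fixpoint
  FIRST[S]={a,b,c}  FIRST[A]={a,b,c}  FIRST[B]={a,b,c}

FIRST(B) = ["a", "b", "c"]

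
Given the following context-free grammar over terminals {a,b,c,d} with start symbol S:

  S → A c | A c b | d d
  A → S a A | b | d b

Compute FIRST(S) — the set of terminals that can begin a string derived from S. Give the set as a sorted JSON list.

FIRST iteration:
pass 1:
  A via A→b: +{b}
  A via A→d b: +{d}
  S via S→A c: +{b,d}
  S: {b,d}  A: {b,d}
pass 2: done
  S: {b,d}  A: {b,d}

FIRST(S) = ["b", "d"]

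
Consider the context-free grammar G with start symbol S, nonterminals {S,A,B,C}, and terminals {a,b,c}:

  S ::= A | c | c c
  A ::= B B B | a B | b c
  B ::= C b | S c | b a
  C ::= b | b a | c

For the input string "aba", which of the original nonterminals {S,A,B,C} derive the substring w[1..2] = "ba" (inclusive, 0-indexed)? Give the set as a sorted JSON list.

Convert to CNF:
  S -> B X4 | T0 B | T1 T2 | T2 T2 | c
  A -> B X3 | T0 B | T1 T2
  B -> C T1 | S T2 | T1 T0
  C -> T1 T0 | b | c
  T0 -> a
  T1 -> b
  T2 -> c
  X3 -> B B
  X4 -> B B

CYK table (by increasing span), restricted to cells inside w[1..2]:
  [1..1]={C,T1}  "b"  orig:{C}
  [2..2]={T0}  "a"  orig:{}
  [1..2]={B,C}  "ba"

Original NTs in T[1,2] deriving "ba": ["B", "C"]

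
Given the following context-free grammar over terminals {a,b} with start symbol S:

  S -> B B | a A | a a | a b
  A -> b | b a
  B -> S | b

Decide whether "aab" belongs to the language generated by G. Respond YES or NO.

CNF form of G:
  S -> B B | T1 A | T1 T0 | T1 T1
  A -> T0 T1 | b
  B -> B B | T1 A | T1 T0 | T1 T1 | b
  T0 -> b
  T1 -> a

CYK table (by increasing span):
  T[0,0] 'a' = {T1}  orig:{}
  T[1,1] 'a' = {T1}  orig:{}
  T[2,2] 'b' = {A,B,T0}  orig:{A,B}
  T[0,1] 'aa' = {B,S}
  T[1,2] 'ab' = {B,S}
  T[0,2] 'aab' = {B,S}

S ∈ T[0,2] ⇒ YES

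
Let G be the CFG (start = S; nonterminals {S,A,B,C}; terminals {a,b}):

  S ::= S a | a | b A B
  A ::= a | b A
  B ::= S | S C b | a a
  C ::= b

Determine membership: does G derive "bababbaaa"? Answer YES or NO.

CNF form of G:
  S -> S T1 | T0 X4 | a
  A -> T0 A | a
  B -> S T1 | S X2 | T0 X3 | T1 T1 | a
  C -> b
  T0 -> b
  T1 -> a
  X2 -> C T0
  X3 -> A B
  X4 -> A B

CYK table (by increasing span):
  [0..0]={C,T0}  "b"  orig:{C}
  [1..1]={A,B,S,T1}  "a"  orig:{A,B,S}
  [2..2]={C,T0}  "b"  orig:{C}
  [3..3]={A,B,S,T1}  "a"  orig:{A,B,S}
  [4..4]={C,T0}  "b"  orig:{C}
  [5..5]={C,T0}  "b"  orig:{C}
  [6..6]={A,B,S,T1}  "a"  orig:{A,B,S}
  [7..7]={A,B,S,T1}  "a"  orig:{A,B,S}
  [8..8]={A,B,S,T1}  "a"  orig:{A,B,S}
  [0..1]={A}  "ba"
  [1..2]=∅  "ab"
  [2..3]={A}  "ba"
  [3..4]=∅  "ab"
  [4..5]={X2}  "bb"  orig:{}
  [5..6]={A}  "ba"
  [6..7]={B,S,X3,X4}  "aa"  orig:{B,S}
  [7..8]={B,S,X3,X4}  "aa"  orig:{B,S}
  [0..2]=∅  "bab"
  [1..3]=∅  "aba"
  [2..4]=∅  "bab"
  [3..5]={B}  "abb"
  [4..6]={A}  "bba"
  [5..7]={B,S,X3,X4}  "baa"  orig:{B,S}
  [6..8]={B,S,X3,X4}  "aaa"  orig:{B,S}
  [0..3]=∅  "baba"
  [1..4]=∅  "abab"
  [2..5]=∅  "babb"
  [3..6]=∅  "abba"
  [4..7]={B,S,X3,X4}  "bbaa"  orig:{B,S}
  [5..8]={B,S,X3,X4}  "baaa"  orig:{B,S}
  [0..4]=∅  "babab"
  [1..5]=∅  "ababb"
  [2..6]=∅  "babba"
  [3..7]={X3,X4}  "abbaa"  orig:{}
  [4..8]={B,S,X3,X4}  "bbaaa"  orig:{B,S}
  [0..5]=∅  "bababb"
  [1..6]=∅  "ababba"
  [2..7]={B,S,X3,X4}  "babbaa"  orig:{B,S}
  [3..8]={X3,X4}  "abbaaa"  orig:{}
  [0..6]=∅  "bababba"
  [1..7]={X3,X4}  "ababbaa"  orig:{}
  [2..8]={B,S,X3,X4}  "babbaaa"  orig:{B,S}
  [0..7]={B,S,X3,X4}  "bababbaa"  orig:{B,S}
  [1..8]={X3,X4}  "ababbaaa"  orig:{}
  [0..8]={B,S,X3,X4}  "bababbaaa"  orig:{B,S}

S ∈ T[0,8] ⇒ YES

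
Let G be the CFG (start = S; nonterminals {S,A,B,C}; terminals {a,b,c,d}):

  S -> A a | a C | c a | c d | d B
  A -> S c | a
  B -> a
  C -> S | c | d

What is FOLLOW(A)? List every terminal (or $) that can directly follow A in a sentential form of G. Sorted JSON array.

Compute FIRST by fixpoint:
iter 1:
  A via A→a: +{a}
  B via B→a: +{a}
  C via C→c: +{c}
  C via C→d: +{d}
  S via S→A a: +{a}
  S via S→c a: +{c}
  S via S→d B: +{d}
  FIRST(S)={a,c,d}  FIRST(A)={a}  FIRST(B)={a}  FIRST(C)={c,d}
iter 2:
  A via A→S c: +{c,d}
  C via C→S: +{a}
  FIRST(S)={a,c,d}  FIRST(A)={a,c,d}  FIRST(B)={a}  FIRST(C)={a,c,d}
iter 3: done
  FIRST(S)={a,c,d}  FIRST(A)={a,c,d}  FIRST(B)={a}  FIRST(C)={a,c,d}

FOLLOW sets:
seed FOLLOW(S) with $
[1]
  A→S c: FOLLOW(S) ⊇ FIRST(c) = {c}; new: +{c}
  S→A a: FOLLOW(A) ⊇ FIRST(a) = {a}; new: +{a}
  S→a C: FOLLOW(C) ⊇ FOLLOW(S) ⊇ {$,c}; new: +{$,c}
  S→d B: FOLLOW(B) ⊇ FOLLOW(S) ⊇ {$,c}; new: +{$,c}
  FOLLOW(S)={$,c}  FOLLOW(A)={a}  FOLLOW(B)={$,c}  FOLLOW(C)={$,c}
[2] done
  FOLLOW(S)={$,c}  FOLLOW(A)={a}  FOLLOW(B)={$,c}  FOLLOW(C)={$,c}

FOLLOW(A) = ["a"]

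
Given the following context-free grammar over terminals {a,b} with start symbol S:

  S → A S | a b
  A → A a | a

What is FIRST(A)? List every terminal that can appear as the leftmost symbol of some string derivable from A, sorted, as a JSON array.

FIRST sets, iterate to fixpoint:
[1]
  A via A→a: +{a}
  S via S→A S: +{a}
  S: {a}  A: {a}
[2] (no change)
  S: {a}  A: {a}

FIRST(A) = ["a"]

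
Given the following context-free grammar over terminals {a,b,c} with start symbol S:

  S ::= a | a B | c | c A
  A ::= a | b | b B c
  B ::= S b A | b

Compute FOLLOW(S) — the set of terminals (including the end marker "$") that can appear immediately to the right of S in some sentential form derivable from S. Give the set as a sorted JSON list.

FIRST iteration:
round 1:
  A via A→a: +{a}
  A via A→b: +{b}
  B via B→b: +{b}
  S via S→a: +{a}
  S via S→c: +{c}
  FIRST[S]={a,c}  FIRST[A]={a,b}  FIRST[B]={b}
round 2:
  B via B→S b A: +{a,c}
  FIRST[S]={a,c}  FIRST[A]={a,b}  FIRST[B]={a,b,c}
round 3: (no change)
  FIRST[S]={a,c}  FIRST[A]={a,b}  FIRST[B]={a,b,c}

Compute FOLLOW by fixpoint:
initialize: $ ∈ FOLLOW(S)
iter 1:
  A→b B c: FOLLOW(B) ⊇ FIRST(c) = {c}; new: +{c}
  B→S b A: FOLLOW(S) ⊇ FIRST(b) = {b}; new: +{b}
  B→S b A: FOLLOW(A) ⊇ FOLLOW(B) ⊇ {c}; new: +{c}
  S→a B: FOLLOW(B) ⊇ FOLLOW(S) ⊇ {$,b}; new: +{$,b}
  S→c A: FOLLOW(A) ⊇ FOLLOW(S) ⊇ {$,b}; new: +{$,b}
  FOLLOW[S]={$,b}  FOLLOW[A]={$,b,c}  FOLLOW[B]={$,b,c}
iter 2: (no change)
  FOLLOW[S]={$,b}  FOLLOW[A]={$,b,c}  FOLLOW[B]={$,b,c}

FOLLOW(S) = ["$", "b"]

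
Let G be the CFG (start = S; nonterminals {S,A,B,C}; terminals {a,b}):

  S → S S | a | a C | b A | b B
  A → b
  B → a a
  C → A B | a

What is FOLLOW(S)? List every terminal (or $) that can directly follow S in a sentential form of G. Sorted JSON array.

FIRST sets, iterate to fixpoint:
iter 1:
  A via A→b: +{b}
  B via B→a a: +{a}
  C via C→A B: +{b}
  C via C→a: +{a}
  S via S→a: +{a}
  S via S→b A: +{b}
  S: {a,b}  A: {b}  B: {a}  C: {a,b}
iter 2: — fixpoint
  S: {a,b}  A: {b}  B: {a}  C: {a,b}

Compute FOLLOW by fixpoint:
seed FOLLOW(S) with $
round 1:
  C→A B: FOLLOW(A) ⊇ FIRST(B) = {a}; new: +{a}
  S→S S: FOLLOW(S) ⊇ FIRST(S) = {a,b}; new: +{a,b}
  S→a C: FOLLOW(C) ⊇ FOLLOW(S) ⊇ {$,a,b}; new: +{$,a,b}
  S→b A: FOLLOW(A) ⊇ FOLLOW(S) ⊇ {$,a,b}; new: +{$,b}
  S→b B: FOLLOW(B) ⊇ FOLLOW(S) ⊇ {$,a,b}; new: +{$,a,b}
  FOLLOW(S)={$,a,b}  FOLLOW(A)={$,a,b}  FOLLOW(B)={$,a,b}  FOLLOW(C)={$,a,b}
round 2: — fixpoint
  FOLLOW(S)={$,a,b}  FOLLOW(A)={$,a,b}  FOLLOW(B)={$,a,b}  FOLLOW(C)={$,a,b}

FOLLOW(S) = ["$", "a", "b"]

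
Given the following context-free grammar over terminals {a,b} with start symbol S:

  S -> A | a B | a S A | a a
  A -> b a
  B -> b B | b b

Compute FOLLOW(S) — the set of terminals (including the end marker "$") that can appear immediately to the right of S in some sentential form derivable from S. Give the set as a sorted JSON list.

FIRST iteration:
iter 1:
  A via A→b a: +{b}
  B via B→b B: +{b}
  S via S→A: +{b}
  S via S→a B: +{a}
  FIRST(S)={a,b}  FIRST(A)={b}  FIRST(B)={b}
iter 2: done
  FIRST(S)={a,b}  FIRST(A)={b}  FIRST(B)={b}

FOLLOW sets:
initialize: $ ∈ FOLLOW(S)
round 1:
  S→A: FOLLOW(A) ⊇ FOLLOW(S) ⊇ {$}; new: +{$}
  S→a B: FOLLOW(B) ⊇ FOLLOW(S) ⊇ {$}; new: +{$}
  S→a S A: FOLLOW(S) ⊇ FIRST(A) = {b}; new: +{b}
  S→a S A: FOLLOW(A) ⊇ FOLLOW(S) ⊇ {$,b}; new: +{b}
  S: {$,b}  A: {$,b}  B: {$}
round 2:
  S→a B: FOLLOW(B) ⊇ FOLLOW(S) ⊇ {$,b}; new: +{b}
  S: {$,b}  A: {$,b}  B: {$,b}
round 3: (no change)
  S: {$,b}  A: {$,b}  B: {$,b}

FOLLOW(S) = ["$", "b"]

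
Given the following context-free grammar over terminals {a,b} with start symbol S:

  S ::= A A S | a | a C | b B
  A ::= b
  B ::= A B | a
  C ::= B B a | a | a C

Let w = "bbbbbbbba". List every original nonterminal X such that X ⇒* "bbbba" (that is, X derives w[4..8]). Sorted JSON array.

Convert to CNF:
  S -> A X3 | T0 C | T1 B | a
  A -> b
  B -> A B | a
  C -> B X2 | T0 C | a
  T0 -> a
  T1 -> b
  X2 -> B T0
  X3 -> A S

CYK table (by increasing span), restricted to cells inside w[4..8]:
  [4..4]={A,T1}  "b"  orig:{A}
  [5..5]={A,T1}  "b"  orig:{A}
  [6..6]={A,T1}  "b"  orig:{A}
  [7..7]={A,T1}  "b"  orig:{A}
  [8..8]={B,C,S,T0}  "a"  orig:{B,C,S}
  [4..5]=∅  "bb"
  [5..6]=∅  "bb"
  [6..7]=∅  "bb"
  [7..8]={B,S,X3}  "ba"  orig:{B,S}
  [4..6]=∅  "bbb"
  [5..7]=∅  "bbb"
  [6..8]={B,S,X3}  "bba"  orig:{B,S}
  [4..7]=∅  "bbbb"
  [5..8]={B,S,X3}  "bbba"  orig:{B,S}
  [4..8]={B,S,X3}  "bbbba"  orig:{B,S}

Original NTs in T[4,8] deriving "bbbba": ["B", "S"]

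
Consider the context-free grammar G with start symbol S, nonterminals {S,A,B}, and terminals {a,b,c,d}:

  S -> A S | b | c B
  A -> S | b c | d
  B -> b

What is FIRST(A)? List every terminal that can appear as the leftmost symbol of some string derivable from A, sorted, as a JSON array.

Compute FIRST by fixpoint:
iter 1:
  A via A→b c: +{b}
  A via A→d: +{d}
  B via B→b: +{b}
  S via S→A S: +{b,d}
  S via S→c B: +{c}
  FIRST(S)={b,c,d}  FIRST(A)={b,d}  FIRST(B)={b}
iter 2:
  A via A→S: +{c}
  FIRST(S)={b,c,d}  FIRST(A)={b,c,d}  FIRST(B)={b}
iter 3: (stable)
  FIRST(S)={b,c,d}  FIRST(A)={b,c,d}  FIRST(B)={b}

FIRST(A) = ["b", "c", "d"]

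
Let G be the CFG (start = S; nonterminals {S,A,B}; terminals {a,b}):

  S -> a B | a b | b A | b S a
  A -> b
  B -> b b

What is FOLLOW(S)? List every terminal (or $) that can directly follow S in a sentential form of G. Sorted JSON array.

Compute FIRST by fixpoint:
pass 1:
  A via A→b: +{b}
  B via B→b b: +{b}
  S via S→a B: +{a}
  S via S→b A: +{b}
  FIRST(S)={a,b}  FIRST(A)={b}  FIRST(B)={b}
pass 2: (stable)
  FIRST(S)={a,b}  FIRST(A)={b}  FIRST(B)={b}

Compute FOLLOW by fixpoint:
initialize: $ ∈ FOLLOW(S)
[1]
  S→a B: FOLLOW(B) ⊇ FOLLOW(S) ⊇ {$}; new: +{$}
  S→b A: FOLLOW(A) ⊇ FOLLOW(S) ⊇ {$}; new: +{$}
  S→b S a: FOLLOW(S) ⊇ FIRST(a) = {a}; new: +{a}
  FOLLOW(S)={$,a}  FOLLOW(A)={$}  FOLLOW(B)={$}
[2]
  S→a B: FOLLOW(B) ⊇ FOLLOW(S) ⊇ {$,a}; new: +{a}
  S→b A: FOLLOW(A) ⊇ FOLLOW(S) ⊇ {$,a}; new: +{a}
  FOLLOW(S)={$,a}  FOLLOW(A)={$,a}  FOLLOW(B)={$,a}
[3] done
  FOLLOW(S)={$,a}  FOLLOW(A)={$,a}  FOLLOW(B)={$,a}

FOLLOW(S) = ["$", "a"]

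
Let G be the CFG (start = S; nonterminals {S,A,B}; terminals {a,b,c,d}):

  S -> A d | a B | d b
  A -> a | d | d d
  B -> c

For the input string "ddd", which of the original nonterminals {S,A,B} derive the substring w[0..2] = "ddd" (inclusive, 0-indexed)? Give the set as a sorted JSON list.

Convert to CNF:
  S -> A T0 | T0 T2 | T1 B
  A -> T0 T0 | a | d
  B -> c
  T0 -> d
  T1 -> a
  T2 -> b

CYK table (by increasing span) — only the sub-triangle for w[0..2]:
  T[0,0] 'd' = {A,T0}  orig:{A}
  T[1,1] 'd' = {A,T0}  orig:{A}
  T[2,2] 'd' = {A,T0}  orig:{A}
  T[0,1] 'dd' = {A,S}
  T[1,2] 'dd' = {A,S}
  T[0,2] 'ddd' = {S}

Original NTs in T[0,2] deriving "ddd": ["S"]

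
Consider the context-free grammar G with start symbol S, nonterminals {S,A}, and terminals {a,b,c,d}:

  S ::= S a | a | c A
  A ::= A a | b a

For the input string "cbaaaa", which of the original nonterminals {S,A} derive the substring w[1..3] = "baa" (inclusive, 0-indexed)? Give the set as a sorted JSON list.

CNF form of G:
  S -> S T0 | T2 A | a
  A -> A T0 | T1 T0
  T0 -> a
  T1 -> b
  T2 -> c

CYK table (by increasing span), restricted to cells inside w[1..3]:
  cell(1,1) b: {T1}  orig:{}
  cell(2,2) a: {S,T0}  orig:{S}
  cell(3,3) a: {S,T0}  orig:{S}
  cell(1,2) ba: {A}
  cell(2,3) aa: {S}
  cell(1,3) baa: {A}

Original NTs in T[1,3] deriving "baa": ["A"]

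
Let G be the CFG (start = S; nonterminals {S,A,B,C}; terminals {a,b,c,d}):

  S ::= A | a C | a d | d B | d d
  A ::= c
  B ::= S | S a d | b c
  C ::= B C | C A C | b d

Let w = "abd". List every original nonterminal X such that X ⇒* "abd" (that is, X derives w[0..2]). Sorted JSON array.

CNF form of G:
  S -> T0 C | T0 T1 | T1 B | T1 T1 | c
  A -> c
  B -> S X4 | T0 C | T0 T1 | T1 B | T1 T1 | T2 T3 | c
  C -> B C | C X5 | T2 T1
  T0 -> a
  T1 -> d
  T2 -> b
  T3 -> c
  X4 -> T0 T1
  X5 -> A C

CYK fill (cells [i..j] with 0 ≤ i ≤ j ≤ 2 only):
  T[0,0] 'a' = {T0}  orig:{}
  T[1,1] 'b' = {T2}  orig:{}
  T[2,2] 'd' = {T1}  orig:{}
  T[0,1] 'ab' = ∅
  T[1,2] 'bd' = {C}
  T[0,2] 'abd' = {B,S}

Original NTs in T[0,2] deriving "abd": ["B", "S"]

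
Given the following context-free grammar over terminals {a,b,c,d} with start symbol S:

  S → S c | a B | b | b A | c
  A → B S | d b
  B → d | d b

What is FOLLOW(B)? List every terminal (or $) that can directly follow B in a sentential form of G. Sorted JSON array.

Compute FIRST by fixpoint:
pass 1:
  A via A→d b: +{d}
  B via B→d: +{d}
  S via S→a B: +{a}
  S via S→b: +{b}
  S via S→c: +{c}
  FIRST(S)={a,b,c}  FIRST(A)={d}  FIRST(B)={d}
pass 2: (no change)
  FIRST(S)={a,b,c}  FIRST(A)={d}  FIRST(B)={d}

FOLLOW iteration:
FOLLOW(S) := {$}
pass 1:
  A→B S: FOLLOW(B) ⊇ FIRST(S) = {a,b,c}; new: +{a,b,c}
  S→S c: FOLLOW(S) ⊇ FIRST(c) = {c}; new: +{c}
  S→a B: FOLLOW(B) ⊇ FOLLOW(S) ⊇ {$,c}; new: +{$}
  S→b A: FOLLOW(A) ⊇ FOLLOW(S) ⊇ {$,c}; new: +{$,c}
  FOLLOW(S)={$,c}  FOLLOW(A)={$,c}  FOLLOW(B)={$,a,b,c}
pass 2: — fixpoint
  FOLLOW(S)={$,c}  FOLLOW(A)={$,c}  FOLLOW(B)={$,a,b,c}

FOLLOW(B) = ["$", "a", "b", "c"]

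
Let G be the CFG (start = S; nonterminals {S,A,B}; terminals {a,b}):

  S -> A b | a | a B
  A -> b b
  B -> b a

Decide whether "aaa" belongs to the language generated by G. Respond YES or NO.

CNF form of G:
  S -> A T0 | T1 B | a
  A -> T0 T0
  B -> T0 T1
  T0 -> b
  T1 -> a

Fill CYK table bottom-up:
  [0..0]={S,T1}  "a"  orig:{S}
  [1..1]={S,T1}  "a"  orig:{S}
  [2..2]={S,T1}  "a"  orig:{S}
  [0..1]=∅  "aa"
  [1..2]=∅  "aa"
  [0..2]=∅  "aaa"

S ∉ T[0,2] ⇒ NO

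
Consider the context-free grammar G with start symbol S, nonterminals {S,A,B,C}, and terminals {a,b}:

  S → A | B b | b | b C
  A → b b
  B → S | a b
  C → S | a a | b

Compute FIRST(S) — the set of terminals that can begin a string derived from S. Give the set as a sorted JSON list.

FIRST iteration:
iter 1:
  A via A→b b: +{b}
  B via B→a b: +{a}
  C via C→a a: +{a}
  C via C→b: +{b}
  S via S→A: +{b}
  S via S→B b: +{a}
  S: {a,b}  A: {b}  B: {a}  C: {a,b}
iter 2:
  B via B→S: +{b}
  S: {a,b}  A: {b}  B: {a,b}  C: {a,b}
iter 3: — fixpoint
  S: {a,b}  A: {b}  B: {a,b}  C: {a,b}

FIRST(S) = ["a", "b"]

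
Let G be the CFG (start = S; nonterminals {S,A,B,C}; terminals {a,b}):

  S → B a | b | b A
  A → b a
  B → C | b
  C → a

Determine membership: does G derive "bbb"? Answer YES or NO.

CNF form of G:
  S -> B T1 | T0 A | b
  A -> T0 T1
  B -> a | b
  C -> a
  T0 -> b
  T1 -> a

CYK fill:
  cell(0,0) b: {B,S,T0}  orig:{B,S}
  cell(1,1) b: {B,S,T0}  orig:{B,S}
  cell(2,2) b: {B,S,T0}  orig:{B,S}
  cell(0,1) bb: ∅
  cell(1,2) bb: ∅
  cell(0,2) bbb: ∅

S ∉ T[0,2] ⇒ NO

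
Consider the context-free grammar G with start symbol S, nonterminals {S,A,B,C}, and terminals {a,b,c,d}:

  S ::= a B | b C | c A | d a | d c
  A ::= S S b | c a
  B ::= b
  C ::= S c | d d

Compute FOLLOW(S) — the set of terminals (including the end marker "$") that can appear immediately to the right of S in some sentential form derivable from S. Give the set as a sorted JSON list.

FIRST iteration:
[1]
  A via A→c a: +{c}
  B via B→b: +{b}
  C via C→d d: +{d}
  S via S→a B: +{a}
  S via S→b C: +{b}
  S via S→c A: +{c}
  S via S→d a: +{d}
  FIRST(S)={a,b,c,d}  FIRST(A)={c}  FIRST(B)={b}  FIRST(C)={d}
[2]
  A via A→S S b: +{a,b,d}
  C via C→S c: +{a,b,c}
  FIRST(S)={a,b,c,d}  FIRST(A)={a,b,c,d}  FIRST(B)={b}  FIRST(C)={a,b,c,d}
[3] — fixpoint
  FIRST(S)={a,b,c,d}  FIRST(A)={a,b,c,d}  FIRST(B)={b}  FIRST(C)={a,b,c,d}

FOLLOW iteration:
seed FOLLOW(S) with $
round 1:
  A→S S b: FOLLOW(S) ⊇ FIRST(S) = {a,b,c,d}; new: +{a,b,c,d}
  S→a B: FOLLOW(B) ⊇ FOLLOW(S) ⊇ {$,a,b,c,d}; new: +{$,a,b,c,d}
  S→b C: FOLLOW(C) ⊇ FOLLOW(S) ⊇ {$,a,b,c,d}; new: +{$,a,b,c,d}
  S→c A: FOLLOW(A) ⊇ FOLLOW(S) ⊇ {$,a,b,c,d}; new: +{$,a,b,c,d}
  FOLLOW(S)={$,a,b,c,d}  FOLLOW(A)={$,a,b,c,d}  FOLLOW(B)={$,a,b,c,d}  FOLLOW(C)={$,a,b,c,d}
round 2: — fixpoint
  FOLLOW(S)={$,a,b,c,d}  FOLLOW(A)={$,a,b,c,d}  FOLLOW(B)={$,a,b,c,d}  FOLLOW(C)={$,a,b,c,d}

FOLLOW(S) = ["$", "a", "b", "c", "d"]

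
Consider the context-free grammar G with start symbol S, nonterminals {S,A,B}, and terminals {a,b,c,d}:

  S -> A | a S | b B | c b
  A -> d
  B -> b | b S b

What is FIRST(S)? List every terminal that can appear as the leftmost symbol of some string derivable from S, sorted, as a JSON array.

Compute FIRST by fixpoint:
iter 1:
  A via A→d: +{d}
  B via B→b: +{b}
  S via S→A: +{d}
  S via S→a S: +{a}
  S via S→b B: +{b}
  S via S→c b: +{c}
  FIRST[S]={a,b,c,d}  FIRST[A]={d}  FIRST[B]={b}
iter 2: done
  FIRST[S]={a,b,c,d}  FIRST[A]={d}  FIRST[B]={b}

FIRST(S) = ["a", "b", "c", "d"]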